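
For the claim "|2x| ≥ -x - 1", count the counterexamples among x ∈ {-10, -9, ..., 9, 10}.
Over all integers in [-10, 10], LHS − RHS is smallest at x = 0, where it equals 1:
x = 0: LHS = |2·0| = |0| = 0, RHS = -0 - 1 = -1; 0 ≥ -1 — holds
At the ends of the range:
x = -10: LHS = |2·(-10)| = |-20| = 20, RHS = -(-10) - 1 = 9; 20 ≥ 9 — holds
x = 10: LHS = |2·10| = |20| = 20, RHS = -10 - 1 = -11; 20 ≥ -11 — holds
Hence LHS − RHS is never negative, i.e. LHS ≥ RHS throughout, so the relation holds for every integer in [-10, 10].

No counterexample appears in that range.

Answer: 0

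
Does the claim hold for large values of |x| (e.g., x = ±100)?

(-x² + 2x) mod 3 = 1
x = 100: LHS = (-100² + 2·100) mod 3 = (-9800) mod 3 = 1; 1 = 1 — holds
x = -100: LHS = (-(-100)² + 2·(-100)) mod 3 = (-10200) mod 3 = 0; 0 = 1 — FAILS

Answer: Partially: holds for x = 100, fails for x = -100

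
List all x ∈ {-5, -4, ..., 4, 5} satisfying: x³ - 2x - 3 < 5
Holds for: {-5, -4, -3, -2, -1, 0, 1, 2}
Fails for: {3, 4, 5}

Answer: {-5, -4, -3, -2, -1, 0, 1, 2}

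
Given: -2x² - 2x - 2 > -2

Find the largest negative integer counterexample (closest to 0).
Testing negative integers from -1 downward:
x = -1: LHS = -2·(-1)² - 2·(-1) - 2 = -2; -2 > -2 — FAILS  ← closest negative counterexample to 0

Answer: x = -1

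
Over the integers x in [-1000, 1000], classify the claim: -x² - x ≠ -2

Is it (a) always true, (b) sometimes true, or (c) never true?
Holds at x = 0: LHS = -0² - 0 = 0; 0 ≠ -2 — holds
Fails at x = 1: LHS = -1² - 1 = -2; -2 ≠ -2 — FAILS
It is satisfied by some integers in the range but not all.

Answer: Sometimes true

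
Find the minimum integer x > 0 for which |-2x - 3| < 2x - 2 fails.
Testing positive integers:
x = 1: LHS = |-2·1 - 3| = |-5| = 5, RHS = 2·1 - 2 = 0; 5 < 0 — FAILS  ← smallest positive counterexample

Answer: x = 1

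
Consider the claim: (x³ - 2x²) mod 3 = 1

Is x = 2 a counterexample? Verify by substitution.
Substitute x = 2 into the relation:
x = 2: LHS = (2³ - 2·2²) mod 3 = 0 mod 3 = 0; 0 = 1 — FAILS

Since the claim fails at x = 2, this value is a counterexample.

Answer: Yes, x = 2 is a counterexample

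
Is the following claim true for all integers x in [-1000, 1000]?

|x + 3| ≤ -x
The claim fails at x = 0:
x = 0: LHS = |0 + 3| = |3| = 3, RHS = -0 = 0; 3 ≤ 0 — FAILS

Because a single integer refutes it, the statement is false.

Answer: False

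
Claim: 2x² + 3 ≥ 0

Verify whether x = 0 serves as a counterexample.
Substitute x = 0 into the relation:
x = 0: LHS = 2·0² + 3 = 3; 3 ≥ 0 — holds

The relation holds at x = 0, so it is not a counterexample.

Answer: No, x = 0 is not a counterexample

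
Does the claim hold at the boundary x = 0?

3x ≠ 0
x = 0: LHS = 3·0 = 0; 0 ≠ 0 — FAILS

The relation fails at x = 0, so x = 0 is a counterexample.

Answer: No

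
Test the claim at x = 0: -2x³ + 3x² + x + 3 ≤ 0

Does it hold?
x = 0: LHS = -2·0³ + 3·0² + 0 + 3 = 3; 3 ≤ 0 — FAILS

The relation fails at x = 0, so x = 0 is a counterexample.

Answer: No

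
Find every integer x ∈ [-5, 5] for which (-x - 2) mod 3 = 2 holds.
Holds for: {-4, -1, 2, 5}
Fails for: {-5, -3, -2, 0, 1, 3, 4}

Answer: {-4, -1, 2, 5}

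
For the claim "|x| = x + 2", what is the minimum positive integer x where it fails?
Testing positive integers:
x = 1: LHS = |1| = 1, RHS = 1 + 2 = 3; 1 = 3 — FAILS  ← smallest positive counterexample

Answer: x = 1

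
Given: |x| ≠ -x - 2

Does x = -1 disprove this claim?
Substitute x = -1 into the relation:
x = -1: LHS = |-1| = 1, RHS = -(-1) - 2 = -1; 1 ≠ -1 — holds

The relation holds at x = -1, so it is not a counterexample.

Answer: No, x = -1 is not a counterexample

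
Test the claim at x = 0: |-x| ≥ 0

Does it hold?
x = 0: LHS = |-0| = |0| = 0; 0 ≥ 0 — holds

The relation is satisfied at x = 0.

Answer: Yes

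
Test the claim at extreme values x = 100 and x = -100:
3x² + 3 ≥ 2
x = 100: LHS = 3·100² + 3 = 30003; 30003 ≥ 2 — holds
x = -100: LHS = 3·(-100)² + 3 = 30003; 30003 ≥ 2 — holds

Answer: Yes, holds for both x = 100 and x = -100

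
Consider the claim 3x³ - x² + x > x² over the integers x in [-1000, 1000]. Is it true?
The claim fails at x = 0:
x = 0: LHS = 3·0³ - 0² + 0 = 0, RHS = 0² = 0; 0 > 0 — FAILS

Because a single integer refutes it, the statement is false.

Answer: False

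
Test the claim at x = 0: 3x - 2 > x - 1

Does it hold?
x = 0: LHS = 3·0 - 2 = -2, RHS = 0 - 1 = -1; -2 > -1 — FAILS

The relation fails at x = 0, so x = 0 is a counterexample.

Answer: No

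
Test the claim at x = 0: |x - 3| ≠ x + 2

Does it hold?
x = 0: LHS = |0 - 3| = |-3| = 3, RHS = 0 + 2 = 2; 3 ≠ 2 — holds

The relation is satisfied at x = 0.

Answer: Yes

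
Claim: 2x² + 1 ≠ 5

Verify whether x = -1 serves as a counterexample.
Substitute x = -1 into the relation:
x = -1: LHS = 2·(-1)² + 1 = 3; 3 ≠ 5 — holds

The relation holds at x = -1, so it is not a counterexample.

Answer: No, x = -1 is not a counterexample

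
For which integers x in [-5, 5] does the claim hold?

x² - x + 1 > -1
Over all integers in [-5, 5], LHS − RHS is smallest at x = 0, where it equals 2:
x = 0: LHS = 0² - 0 + 1 = 1; 1 > -1 — holds
At the ends of the range:
x = -5: LHS = (-5)² - (-5) + 1 = 31; 31 > -1 — holds
x = 5: LHS = 5² - 5 + 1 = 21; 21 > -1 — holds
Hence LHS − RHS is never zero or negative, i.e. LHS > RHS throughout, so the relation holds for every integer in [-5, 5].

Answer: All integers in [-5, 5]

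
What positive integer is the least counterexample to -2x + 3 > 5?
Testing positive integers:
x = 1: LHS = -2·1 + 3 = 1; 1 > 5 — FAILS  ← smallest positive counterexample

Answer: x = 1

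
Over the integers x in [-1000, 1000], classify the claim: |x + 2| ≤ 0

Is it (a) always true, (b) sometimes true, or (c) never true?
Holds at x = -2: LHS = |(-2) + 2| = |0| = 0; 0 ≤ 0 — holds
Fails at x = 0: LHS = |0 + 2| = |2| = 2; 2 ≤ 0 — FAILS
It is satisfied by some integers in the range but not all.

Answer: Sometimes true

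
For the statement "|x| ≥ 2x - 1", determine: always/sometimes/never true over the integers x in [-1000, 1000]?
Holds at x = 0: LHS = |0| = 0, RHS = 2·0 - 1 = -1; 0 ≥ -1 — holds
Fails at x = 2: LHS = |2| = 2, RHS = 2·2 - 1 = 3; 2 ≥ 3 — FAILS
It is satisfied by some integers in the range but not all.

Answer: Sometimes true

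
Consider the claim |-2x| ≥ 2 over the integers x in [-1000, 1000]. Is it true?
The claim fails at x = 0:
x = 0: LHS = |-2·0| = |0| = 0; 0 ≥ 2 — FAILS

Because a single integer refutes it, the statement is false.

Answer: False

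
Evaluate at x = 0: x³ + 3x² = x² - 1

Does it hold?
x = 0: LHS = 0³ + 3·0² = 0, RHS = 0² - 1 = -1; 0 = -1 — FAILS

The relation fails at x = 0, so x = 0 is a counterexample.

Answer: No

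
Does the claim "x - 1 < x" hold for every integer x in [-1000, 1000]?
Over all integers in [-1000, 1000], LHS − RHS is largest at x = 0, where it equals -1:
x = 0: LHS = 0 - 1 = -1; -1 < 0 — holds
At the ends of the range:
x = -1000: LHS = (-1000) - 1 = -1001; -1001 < -1000 — holds
x = 1000: LHS = 1000 - 1 = 999; 999 < 1000 — holds
Hence LHS − RHS is never zero or positive, i.e. LHS < RHS throughout, so the relation holds for every integer in [-1000, 1000].

No counterexample exists.

Answer: True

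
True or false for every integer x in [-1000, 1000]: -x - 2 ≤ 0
The claim fails at x = -3:
x = -3: LHS = -(-3) - 2 = 1; 1 ≤ 0 — FAILS

Because a single integer refutes it, the statement is false.

Answer: False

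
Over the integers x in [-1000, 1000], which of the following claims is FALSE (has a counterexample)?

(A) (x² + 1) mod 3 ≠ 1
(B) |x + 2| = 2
(A) x = 0: LHS = (0² + 1) mod 3 = 1 mod 3 = 1; 1 ≠ 1 — FAILS
(B) x = 1: LHS = |1 + 2| = |3| = 3; 3 = 2 — FAILS

Answer: Both A and B are false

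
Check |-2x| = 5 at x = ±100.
x = 100: LHS = |-2·100| = |-200| = 200; 200 = 5 — FAILS
x = -100: LHS = |-2·(-100)| = |200| = 200; 200 = 5 — FAILS

Answer: No, fails for both x = 100 and x = -100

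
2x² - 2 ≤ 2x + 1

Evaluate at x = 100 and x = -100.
x = 100: LHS = 2·100² - 2 = 19998, RHS = 2·100 + 1 = 201; 19998 ≤ 201 — FAILS
x = -100: LHS = 2·(-100)² - 2 = 19998, RHS = 2·(-100) + 1 = -199; 19998 ≤ -199 — FAILS

Answer: No, fails for both x = 100 and x = -100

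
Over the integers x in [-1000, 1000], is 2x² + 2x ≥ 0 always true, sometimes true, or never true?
Over all integers in [-1000, 1000], LHS − RHS is smallest at x = 0, where it equals 0:
x = 0: LHS = 2·0² + 2·0 = 0; 0 ≥ 0 — holds
At the ends of the range:
x = -1000: LHS = 2·(-1000)² + 2·(-1000) = 1998000; 1998000 ≥ 0 — holds
x = 1000: LHS = 2·1000² + 2·1000 = 2002000; 2002000 ≥ 0 — holds
Hence LHS − RHS is never negative, i.e. LHS ≥ RHS throughout, so the relation holds for every integer in [-1000, 1000].

No counterexample exists.

Answer: Always true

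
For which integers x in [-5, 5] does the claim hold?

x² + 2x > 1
Holds for: {-5, -4, -3, 1, 2, 3, 4, 5}
Fails for: {-2, -1, 0}

Answer: {-5, -4, -3, 1, 2, 3, 4, 5}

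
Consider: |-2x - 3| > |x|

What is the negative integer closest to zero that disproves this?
Testing negative integers from -1 downward:
x = -1: LHS = |-2·(-1) - 3| = |-1| = 1, RHS = |-1| = 1; 1 > 1 — FAILS  ← closest negative counterexample to 0

Answer: x = -1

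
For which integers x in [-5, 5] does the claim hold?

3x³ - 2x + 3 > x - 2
Holds for: {-1, 0, 1, 2, 3, 4, 5}
Fails for: {-5, -4, -3, -2}

Answer: {-1, 0, 1, 2, 3, 4, 5}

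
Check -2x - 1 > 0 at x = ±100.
x = 100: LHS = -2·100 - 1 = -201; -201 > 0 — FAILS
x = -100: LHS = -2·(-100) - 1 = 199; 199 > 0 — holds

Answer: Partially: fails for x = 100, holds for x = -100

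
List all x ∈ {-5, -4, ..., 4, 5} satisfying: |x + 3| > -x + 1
Holds for: {0, 1, 2, 3, 4, 5}
Fails for: {-5, -4, -3, -2, -1}

Answer: {0, 1, 2, 3, 4, 5}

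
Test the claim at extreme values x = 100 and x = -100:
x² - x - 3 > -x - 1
x = 100: LHS = 100² - 100 - 3 = 9897, RHS = -100 - 1 = -101; 9897 > -101 — holds
x = -100: LHS = (-100)² - (-100) - 3 = 10097, RHS = -(-100) - 1 = 99; 10097 > 99 — holds

Answer: Yes, holds for both x = 100 and x = -100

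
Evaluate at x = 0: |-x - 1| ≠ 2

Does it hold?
x = 0: LHS = |-0 - 1| = |-1| = 1; 1 ≠ 2 — holds

The relation is satisfied at x = 0.

Answer: Yes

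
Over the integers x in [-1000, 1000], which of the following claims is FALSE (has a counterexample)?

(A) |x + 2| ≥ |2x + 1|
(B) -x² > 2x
(A) x = 2: LHS = |2 + 2| = |4| = 4, RHS = |2·2 + 1| = |5| = 5; 4 ≥ 5 — FAILS
(B) x = 0: LHS = -0² = 0, RHS = 2·0 = 0; 0 > 0 — FAILS

Answer: Both A and B are false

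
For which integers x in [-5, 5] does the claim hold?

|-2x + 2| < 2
Holds for: {1}
Fails for: {-5, -4, -3, -2, -1, 0, 2, 3, 4, 5}

Answer: {1}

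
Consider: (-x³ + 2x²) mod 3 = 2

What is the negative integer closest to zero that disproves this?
Testing negative integers from -1 downward:
x = -1: LHS = (-(-1)³ + 2·(-1)²) mod 3 = 3 mod 3 = 0; 0 = 2 — FAILS  ← closest negative counterexample to 0

Answer: x = -1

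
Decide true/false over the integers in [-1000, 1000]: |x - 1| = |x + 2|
The claim fails at x = 0:
x = 0: LHS = |0 - 1| = |-1| = 1, RHS = |0 + 2| = |2| = 2; 1 = 2 — FAILS

Because a single integer refutes it, the statement is false.

Answer: False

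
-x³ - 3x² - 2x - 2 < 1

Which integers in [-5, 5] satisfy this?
Holds for: {-2, -1, 0, 1, 2, 3, 4, 5}
Fails for: {-5, -4, -3}

Answer: {-2, -1, 0, 1, 2, 3, 4, 5}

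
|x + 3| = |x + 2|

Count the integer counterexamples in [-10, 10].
Counterexamples in [-10, 10]: {-10, -9, -8, -7, -6, -5, -4, -3, -2, -1, 0, 1, 2, 3, 4, 5, 6, 7, 8, 9, 10}.

Counting them gives 21 values.

Answer: 21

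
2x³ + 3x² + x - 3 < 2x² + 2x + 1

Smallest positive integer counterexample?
Testing positive integers:
x = 1: LHS = 2·1³ + 3·1² + 1 - 3 = 3, RHS = 2·1² + 2·1 + 1 = 5; 3 < 5 — holds
x = 2: LHS = 2·2³ + 3·2² + 2 - 3 = 27, RHS = 2·2² + 2·2 + 1 = 13; 27 < 13 — FAILS  ← smallest positive counterexample

Answer: x = 2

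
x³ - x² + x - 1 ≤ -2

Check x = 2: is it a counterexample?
Substitute x = 2 into the relation:
x = 2: LHS = 2³ - 2² + 2 - 1 = 5; 5 ≤ -2 — FAILS

Since the claim fails at x = 2, this value is a counterexample.

Answer: Yes, x = 2 is a counterexample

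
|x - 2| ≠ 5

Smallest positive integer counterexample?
Testing positive integers:
(x = 1 through x = 1 all satisfy the relation; showing from x = 2.)
x = 2: LHS = |2 - 2| = |0| = 0; 0 ≠ 5 — holds
x = 3: LHS = |3 - 2| = |1| = 1; 1 ≠ 5 — holds
x = 4: LHS = |4 - 2| = |2| = 2; 2 ≠ 5 — holds
x = 5: LHS = |5 - 2| = |3| = 3; 3 ≠ 5 — holds
x = 6: LHS = |6 - 2| = |4| = 4; 4 ≠ 5 — holds
x = 7: LHS = |7 - 2| = |5| = 5; 5 ≠ 5 — FAILS  ← smallest positive counterexample

Answer: x = 7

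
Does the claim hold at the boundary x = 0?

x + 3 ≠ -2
x = 0: LHS = 0 + 3 = 3; 3 ≠ -2 — holds

The relation is satisfied at x = 0.

Answer: Yes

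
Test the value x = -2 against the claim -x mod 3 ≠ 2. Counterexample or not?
Substitute x = -2 into the relation:
x = -2: LHS = (-(-2)) mod 3 = 2 mod 3 = 2; 2 ≠ 2 — FAILS

Since the claim fails at x = -2, this value is a counterexample.

Answer: Yes, x = -2 is a counterexample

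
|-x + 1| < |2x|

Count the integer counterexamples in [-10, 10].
Counterexamples in [-10, 10]: {-1, 0}.

Counting them gives 2 values.

Answer: 2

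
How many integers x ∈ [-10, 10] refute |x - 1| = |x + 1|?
Counterexamples in [-10, 10]: {-10, -9, -8, -7, -6, -5, -4, -3, -2, -1, 1, 2, 3, 4, 5, 6, 7, 8, 9, 10}.

Counting them gives 20 values.

Answer: 20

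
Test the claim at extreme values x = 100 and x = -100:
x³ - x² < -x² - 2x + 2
x = 100: LHS = 100³ - 100² = 990000, RHS = -100² - 2·100 + 2 = -10198; 990000 < -10198 — FAILS
x = -100: LHS = (-100)³ - (-100)² = -1010000, RHS = -(-100)² - 2·(-100) + 2 = -9798; -1010000 < -9798 — holds

Answer: Partially: fails for x = 100, holds for x = -100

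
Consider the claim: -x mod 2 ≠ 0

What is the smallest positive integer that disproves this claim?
Testing positive integers:
x = 1: LHS = (-1) mod 2 = 1; 1 ≠ 0 — holds
x = 2: LHS = (-2) mod 2 = 0; 0 ≠ 0 — FAILS  ← smallest positive counterexample

Answer: x = 2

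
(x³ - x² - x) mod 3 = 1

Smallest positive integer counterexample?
Testing positive integers:
x = 1: LHS = (1³ - 1² - 1) mod 3 = (-1) mod 3 = 2; 2 = 1 — FAILS  ← smallest positive counterexample

Answer: x = 1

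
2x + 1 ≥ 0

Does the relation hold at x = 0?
x = 0: LHS = 2·0 + 1 = 1; 1 ≥ 0 — holds

The relation is satisfied at x = 0.

Answer: Yes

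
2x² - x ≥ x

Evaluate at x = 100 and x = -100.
x = 100: LHS = 2·100² - 100 = 19900; 19900 ≥ 100 — holds
x = -100: LHS = 2·(-100)² - (-100) = 20100; 20100 ≥ -100 — holds

Answer: Yes, holds for both x = 100 and x = -100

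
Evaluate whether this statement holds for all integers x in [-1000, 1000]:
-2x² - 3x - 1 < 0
The claim fails at x = -1:
x = -1: LHS = -2·(-1)² - 3·(-1) - 1 = 0; 0 < 0 — FAILS

Because a single integer refutes it, the statement is false.

Answer: False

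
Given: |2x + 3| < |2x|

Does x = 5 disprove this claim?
Substitute x = 5 into the relation:
x = 5: LHS = |2·5 + 3| = |13| = 13, RHS = |2·5| = |10| = 10; 13 < 10 — FAILS

Since the claim fails at x = 5, this value is a counterexample.

Answer: Yes, x = 5 is a counterexample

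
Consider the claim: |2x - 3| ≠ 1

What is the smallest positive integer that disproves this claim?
Testing positive integers:
x = 1: LHS = |2·1 - 3| = |-1| = 1; 1 ≠ 1 — FAILS  ← smallest positive counterexample

Answer: x = 1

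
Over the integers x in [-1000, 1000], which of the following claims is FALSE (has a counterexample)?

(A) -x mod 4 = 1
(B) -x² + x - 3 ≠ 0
(A) x = 0: LHS = (-0) mod 4 = 0 mod 4 = 0; 0 = 1 — FAILS

(B) Over all integers in [-1000, 1000], LHS − RHS is always negative; it is closest to 0 at x = 0, where it equals -3:
x = 0: LHS = -0² + 0 - 3 = -3; -3 ≠ 0 — holds
At the ends of the range:
x = -1000: LHS = -(-1000)² + (-1000) - 3 = -1001003; -1001003 ≠ 0 — holds
x = 1000: LHS = -1000² + 1000 - 3 = -999003; -999003 ≠ 0 — holds
Hence LHS − RHS is never 0, i.e. the two sides are never equal, so the relation holds for every integer in [-1000, 1000].

Only (A) has a counterexample.

Answer: A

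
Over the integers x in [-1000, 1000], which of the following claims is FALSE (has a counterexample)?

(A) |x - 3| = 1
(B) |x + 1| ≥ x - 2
(A) x = 0: LHS = |0 - 3| = |-3| = 3; 3 = 1 — FAILS

(B) Over all integers in [-1000, 1000], LHS − RHS is smallest at x = 0, where it equals 3:
x = 0: LHS = |0 + 1| = |1| = 1, RHS = 0 - 2 = -2; 1 ≥ -2 — holds
At the ends of the range:
x = -1000: LHS = |(-1000) + 1| = |-999| = 999, RHS = (-1000) - 2 = -1002; 999 ≥ -1002 — holds
x = 1000: LHS = |1000 + 1| = |1001| = 1001, RHS = 1000 - 2 = 998; 1001 ≥ 998 — holds
Hence LHS − RHS is never negative, i.e. LHS ≥ RHS throughout, so the relation holds for every integer in [-1000, 1000].

Only (A) has a counterexample.

Answer: A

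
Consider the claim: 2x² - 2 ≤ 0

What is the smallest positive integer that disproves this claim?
Testing positive integers:
x = 1: LHS = 2·1² - 2 = 0; 0 ≤ 0 — holds
x = 2: LHS = 2·2² - 2 = 6; 6 ≤ 0 — FAILS  ← smallest positive counterexample

Answer: x = 2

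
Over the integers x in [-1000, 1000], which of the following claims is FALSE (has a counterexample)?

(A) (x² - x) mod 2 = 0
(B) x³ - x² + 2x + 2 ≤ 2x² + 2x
(A) For a polynomial with integer coefficients, its value mod 2 depends only on x mod 2, so it suffices to check one representative of each residue class, x = 0, 1:
x = 0: LHS = (0² - 0) mod 2 = 0 mod 2 = 0; 0 = 0 — holds
x = 1: LHS = (1² - 1) mod 2 = 0 mod 2 = 0; 0 = 0 — holds
The relation holds in every residue class, so the relation holds for every integer in [-1000, 1000].

(B) x = 0: LHS = 0³ - 0² + 2·0 + 2 = 2, RHS = 2·0² + 2·0 = 0; 2 ≤ 0 — FAILS

Only (B) has a counterexample.

Answer: B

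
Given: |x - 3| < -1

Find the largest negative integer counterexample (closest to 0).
Testing negative integers from -1 downward:
x = -1: LHS = |(-1) - 3| = |-4| = 4; 4 < -1 — FAILS  ← closest negative counterexample to 0

Answer: x = -1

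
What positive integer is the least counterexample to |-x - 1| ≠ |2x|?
Testing positive integers:
x = 1: LHS = |-1 - 1| = |-2| = 2, RHS = |2·1| = |2| = 2; 2 ≠ 2 — FAILS  ← smallest positive counterexample

Answer: x = 1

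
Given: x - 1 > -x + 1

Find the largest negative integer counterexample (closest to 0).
Testing negative integers from -1 downward:
x = -1: LHS = (-1) - 1 = -2, RHS = -(-1) + 1 = 2; -2 > 2 — FAILS  ← closest negative counterexample to 0

Answer: x = -1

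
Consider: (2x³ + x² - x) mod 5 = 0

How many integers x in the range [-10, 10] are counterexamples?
Counterexamples in [-10, 10]: {-9, -8, -4, -3, 1, 2, 6, 7}.

Counting them gives 8 values.

Answer: 8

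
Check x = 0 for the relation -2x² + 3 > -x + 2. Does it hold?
x = 0: LHS = -2·0² + 3 = 3, RHS = -0 + 2 = 2; 3 > 2 — holds

The relation is satisfied at x = 0.

Answer: Yes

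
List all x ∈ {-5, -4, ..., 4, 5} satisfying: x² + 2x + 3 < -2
Over all integers in [-5, 5], LHS − RHS is smallest at x = -1, where it equals 4:
x = -1: LHS = (-1)² + 2·(-1) + 3 = 2; 2 < -2 — FAILS
At the ends of the range:
x = -5: LHS = (-5)² + 2·(-5) + 3 = 18; 18 < -2 — FAILS
x = 5: LHS = 5² + 2·5 + 3 = 38; 38 < -2 — FAILS
Hence LHS − RHS is never negative, i.e. LHS ≥ RHS throughout, so the claimed relation (<) fails for every integer in [-5, 5].

Answer: None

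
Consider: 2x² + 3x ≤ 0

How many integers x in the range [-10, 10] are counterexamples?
Counterexamples in [-10, 10]: {-10, -9, -8, -7, -6, -5, -4, -3, -2, 1, 2, 3, 4, 5, 6, 7, 8, 9, 10}.

Counting them gives 19 values.

Answer: 19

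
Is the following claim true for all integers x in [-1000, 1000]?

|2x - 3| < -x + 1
The claim fails at x = 0:
x = 0: LHS = |2·0 - 3| = |-3| = 3, RHS = -0 + 1 = 1; 3 < 1 — FAILS

Because a single integer refutes it, the statement is false.

Answer: False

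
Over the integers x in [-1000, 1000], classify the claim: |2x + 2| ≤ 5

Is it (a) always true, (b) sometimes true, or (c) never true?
Holds at x = 0: LHS = |2·0 + 2| = |2| = 2; 2 ≤ 5 — holds
Fails at x = 2: LHS = |2·2 + 2| = |6| = 6; 6 ≤ 5 — FAILS
It is satisfied by some integers in the range but not all.

Answer: Sometimes true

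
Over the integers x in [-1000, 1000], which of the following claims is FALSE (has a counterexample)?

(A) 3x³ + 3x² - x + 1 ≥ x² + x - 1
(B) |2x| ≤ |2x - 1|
(A) x = -2: LHS = 3·(-2)³ + 3·(-2)² - (-2) + 1 = -9, RHS = (-2)² + (-2) - 1 = 1; -9 ≥ 1 — FAILS
(B) x = 1: LHS = |2·1| = |2| = 2, RHS = |2·1 - 1| = |1| = 1; 2 ≤ 1 — FAILS

Answer: Both A and B are false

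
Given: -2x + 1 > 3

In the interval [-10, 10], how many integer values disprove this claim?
Counterexamples in [-10, 10]: {-1, 0, 1, 2, 3, 4, 5, 6, 7, 8, 9, 10}.

Counting them gives 12 values.

Answer: 12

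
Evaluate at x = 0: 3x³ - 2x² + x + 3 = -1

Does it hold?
x = 0: LHS = 3·0³ - 2·0² + 0 + 3 = 3; 3 = -1 — FAILS

The relation fails at x = 0, so x = 0 is a counterexample.

Answer: No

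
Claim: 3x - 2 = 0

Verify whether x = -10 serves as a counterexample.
Substitute x = -10 into the relation:
x = -10: LHS = 3·(-10) - 2 = -32; -32 = 0 — FAILS

Since the claim fails at x = -10, this value is a counterexample.

Answer: Yes, x = -10 is a counterexample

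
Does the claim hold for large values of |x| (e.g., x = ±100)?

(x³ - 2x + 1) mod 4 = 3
x = 100: LHS = (100³ - 2·100 + 1) mod 4 = 999801 mod 4 = 1; 1 = 3 — FAILS
x = -100: LHS = ((-100)³ - 2·(-100) + 1) mod 4 = (-999799) mod 4 = 1; 1 = 3 — FAILS

Answer: No, fails for both x = 100 and x = -100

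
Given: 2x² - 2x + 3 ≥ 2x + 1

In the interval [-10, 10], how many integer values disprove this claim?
Over all integers in [-10, 10], LHS − RHS is smallest at x = 1, where it equals 0:
x = 1: LHS = 2·1² - 2·1 + 3 = 3, RHS = 2·1 + 1 = 3; 3 ≥ 3 — holds
At the ends of the range:
x = -10: LHS = 2·(-10)² - 2·(-10) + 3 = 223, RHS = 2·(-10) + 1 = -19; 223 ≥ -19 — holds
x = 10: LHS = 2·10² - 2·10 + 3 = 183, RHS = 2·10 + 1 = 21; 183 ≥ 21 — holds
Hence LHS − RHS is never negative, i.e. LHS ≥ RHS throughout, so the relation holds for every integer in [-10, 10].

No counterexample appears in that range.

Answer: 0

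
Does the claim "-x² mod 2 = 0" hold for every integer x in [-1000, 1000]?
The claim fails at x = 1:
x = 1: LHS = (-1²) mod 2 = (-1) mod 2 = 1; 1 = 0 — FAILS

Because a single integer refutes it, the statement is false.

Answer: False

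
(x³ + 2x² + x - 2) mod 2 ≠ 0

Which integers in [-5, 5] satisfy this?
For a polynomial with integer coefficients, its value mod 2 depends only on x mod 2, so it suffices to check one representative of each residue class, x = 0, 1:
x = 0: LHS = (0³ + 2·0² + 0 - 2) mod 2 = (-2) mod 2 = 0; 0 ≠ 0 — FAILS
x = 1: LHS = (1³ + 2·1² + 1 - 2) mod 2 = 2 mod 2 = 0; 0 ≠ 0 — FAILS
The relation fails in every residue class, so the claimed relation (≠) fails for every integer in [-5, 5].

Answer: None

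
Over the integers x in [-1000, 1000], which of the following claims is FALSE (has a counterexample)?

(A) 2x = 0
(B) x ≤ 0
(A) x = 1: LHS = 2·1 = 2; 2 = 0 — FAILS
(B) x = 1: 1 ≤ 0 — FAILS

Answer: Both A and B are false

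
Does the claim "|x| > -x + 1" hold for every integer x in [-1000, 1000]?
The claim fails at x = 0:
x = 0: LHS = |0| = 0, RHS = -0 + 1 = 1; 0 > 1 — FAILS

Because a single integer refutes it, the statement is false.

Answer: False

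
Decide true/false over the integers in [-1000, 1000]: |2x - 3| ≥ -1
An absolute value is never negative, so the left side is ≥ 0 for every x, while the right side is -1. Tightest case in [-1000, 1000] is x = 1:
x = 1: LHS = |2·1 - 3| = |-1| = 1; 1 ≥ -1 — holds
Hence LHS − RHS is never negative, i.e. LHS ≥ RHS throughout, so the relation holds for every integer in [-1000, 1000].

No counterexample exists.

Answer: True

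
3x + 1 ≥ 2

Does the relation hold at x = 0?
x = 0: LHS = 3·0 + 1 = 1; 1 ≥ 2 — FAILS

The relation fails at x = 0, so x = 0 is a counterexample.

Answer: No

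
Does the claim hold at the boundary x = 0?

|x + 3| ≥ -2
x = 0: LHS = |0 + 3| = |3| = 3; 3 ≥ -2 — holds

The relation is satisfied at x = 0.

Answer: Yes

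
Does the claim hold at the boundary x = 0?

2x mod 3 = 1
x = 0: LHS = (2·0) mod 3 = 0 mod 3 = 0; 0 = 1 — FAILS

The relation fails at x = 0, so x = 0 is a counterexample.

Answer: No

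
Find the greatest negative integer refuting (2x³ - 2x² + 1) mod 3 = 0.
Testing negative integers from -1 downward:
x = -1: LHS = (2·(-1)³ - 2·(-1)² + 1) mod 3 = (-3) mod 3 = 0; 0 = 0 — holds
x = -2: LHS = (2·(-2)³ - 2·(-2)² + 1) mod 3 = (-23) mod 3 = 1; 1 = 0 — FAILS  ← closest negative counterexample to 0

Answer: x = -2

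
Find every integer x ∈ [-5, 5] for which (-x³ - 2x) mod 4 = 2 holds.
For a polynomial with integer coefficients, its value mod 4 depends only on x mod 4, so it suffices to check one representative of each residue class, x = 0, 1, 2, 3:
x = 0: LHS = (-0³ - 2·0) mod 4 = 0 mod 4 = 0; 0 = 2 — FAILS
x = 1: LHS = (-1³ - 2·1) mod 4 = (-3) mod 4 = 1; 1 = 2 — FAILS
x = 2: LHS = (-2³ - 2·2) mod 4 = (-12) mod 4 = 0; 0 = 2 — FAILS
x = 3: LHS = (-3³ - 2·3) mod 4 = (-33) mod 4 = 3; 3 = 2 — FAILS
The relation fails in every residue class, so the claimed relation (=) fails for every integer in [-5, 5].

Answer: None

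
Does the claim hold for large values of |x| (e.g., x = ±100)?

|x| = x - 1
x = 100: LHS = |100| = 100, RHS = 100 - 1 = 99; 100 = 99 — FAILS
x = -100: LHS = |-100| = 100, RHS = (-100) - 1 = -101; 100 = -101 — FAILS

Answer: No, fails for both x = 100 and x = -100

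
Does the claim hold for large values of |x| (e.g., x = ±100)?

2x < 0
x = 100: LHS = 2·100 = 200; 200 < 0 — FAILS
x = -100: LHS = 2·(-100) = -200; -200 < 0 — holds

Answer: Partially: fails for x = 100, holds for x = -100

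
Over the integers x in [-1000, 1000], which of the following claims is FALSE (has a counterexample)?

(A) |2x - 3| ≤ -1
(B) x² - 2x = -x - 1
(A) x = 0: LHS = |2·0 - 3| = |-3| = 3; 3 ≤ -1 — FAILS
(B) x = 0: LHS = 0² - 2·0 = 0, RHS = -0 - 1 = -1; 0 = -1 — FAILS

Answer: Both A and B are false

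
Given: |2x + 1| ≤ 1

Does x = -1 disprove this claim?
Substitute x = -1 into the relation:
x = -1: LHS = |2·(-1) + 1| = |-1| = 1; 1 ≤ 1 — holds

The claim holds here, so x = -1 is not a counterexample. (A counterexample exists elsewhere, e.g. x = 1.)

Answer: No, x = -1 is not a counterexample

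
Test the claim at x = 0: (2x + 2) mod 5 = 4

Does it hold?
x = 0: LHS = (2·0 + 2) mod 5 = 2 mod 5 = 2; 2 = 4 — FAILS

The relation fails at x = 0, so x = 0 is a counterexample.

Answer: No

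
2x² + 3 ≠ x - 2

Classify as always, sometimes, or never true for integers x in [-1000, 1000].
Over all integers in [-1000, 1000], LHS − RHS is always positive; it is smallest at x = 0, where it equals 5:
x = 0: LHS = 2·0² + 3 = 3, RHS = 0 - 2 = -2; 3 ≠ -2 — holds
At the ends of the range:
x = -1000: LHS = 2·(-1000)² + 3 = 2000003, RHS = (-1000) - 2 = -1002; 2000003 ≠ -1002 — holds
x = 1000: LHS = 2·1000² + 3 = 2000003, RHS = 1000 - 2 = 998; 2000003 ≠ 998 — holds
Hence LHS − RHS is never 0, i.e. the two sides are never equal, so the relation holds for every integer in [-1000, 1000].

No counterexample exists.

Answer: Always true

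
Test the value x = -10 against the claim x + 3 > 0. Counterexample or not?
Substitute x = -10 into the relation:
x = -10: LHS = (-10) + 3 = -7; -7 > 0 — FAILS

Since the claim fails at x = -10, this value is a counterexample.

Answer: Yes, x = -10 is a counterexample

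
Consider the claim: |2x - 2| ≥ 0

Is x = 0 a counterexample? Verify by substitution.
Substitute x = 0 into the relation:
x = 0: LHS = |2·0 - 2| = |-2| = 2; 2 ≥ 0 — holds

The relation holds at x = 0, so it is not a counterexample.

Answer: No, x = 0 is not a counterexample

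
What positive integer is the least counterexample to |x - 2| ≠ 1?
Testing positive integers:
x = 1: LHS = |1 - 2| = |-1| = 1; 1 ≠ 1 — FAILS  ← smallest positive counterexample

Answer: x = 1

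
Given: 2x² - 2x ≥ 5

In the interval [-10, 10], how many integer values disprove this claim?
Counterexamples in [-10, 10]: {-1, 0, 1, 2}.

Counting them gives 4 values.

Answer: 4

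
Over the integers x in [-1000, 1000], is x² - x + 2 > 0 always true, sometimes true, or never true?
Over all integers in [-1000, 1000], LHS − RHS is smallest at x = 0, where it equals 2:
x = 0: LHS = 0² - 0 + 2 = 2; 2 > 0 — holds
At the ends of the range:
x = -1000: LHS = (-1000)² - (-1000) + 2 = 1001002; 1001002 > 0 — holds
x = 1000: LHS = 1000² - 1000 + 2 = 999002; 999002 > 0 — holds
Hence LHS − RHS is never zero or negative, i.e. LHS > RHS throughout, so the relation holds for every integer in [-1000, 1000].

No counterexample exists.

Answer: Always true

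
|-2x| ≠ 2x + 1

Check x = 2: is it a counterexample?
Substitute x = 2 into the relation:
x = 2: LHS = |-2·2| = |-4| = 4, RHS = 2·2 + 1 = 5; 4 ≠ 5 — holds

The relation holds at x = 2, so it is not a counterexample.

Answer: No, x = 2 is not a counterexample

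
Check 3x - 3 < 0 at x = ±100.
x = 100: LHS = 3·100 - 3 = 297; 297 < 0 — FAILS
x = -100: LHS = 3·(-100) - 3 = -303; -303 < 0 — holds

Answer: Partially: fails for x = 100, holds for x = -100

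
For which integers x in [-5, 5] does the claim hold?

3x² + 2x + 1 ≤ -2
Over all integers in [-5, 5], LHS − RHS is smallest at x = 0, where it equals 3:
x = 0: LHS = 3·0² + 2·0 + 1 = 1; 1 ≤ -2 — FAILS
At the ends of the range:
x = -5: LHS = 3·(-5)² + 2·(-5) + 1 = 66; 66 ≤ -2 — FAILS
x = 5: LHS = 3·5² + 2·5 + 1 = 86; 86 ≤ -2 — FAILS
Hence LHS − RHS is never zero or negative, i.e. LHS > RHS throughout, so the claimed relation (≤) fails for every integer in [-5, 5].

Answer: None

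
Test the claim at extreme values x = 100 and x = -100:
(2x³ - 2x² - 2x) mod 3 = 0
x = 100: LHS = (2·100³ - 2·100² - 2·100) mod 3 = 1979800 mod 3 = 1; 1 = 0 — FAILS
x = -100: LHS = (2·(-100)³ - 2·(-100)² - 2·(-100)) mod 3 = (-2019800) mod 3 = 1; 1 = 0 — FAILS

Answer: No, fails for both x = 100 and x = -100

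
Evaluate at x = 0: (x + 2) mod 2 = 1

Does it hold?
x = 0: LHS = (0 + 2) mod 2 = 2 mod 2 = 0; 0 = 1 — FAILS

The relation fails at x = 0, so x = 0 is a counterexample.

Answer: No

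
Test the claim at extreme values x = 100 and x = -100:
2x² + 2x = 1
x = 100: LHS = 2·100² + 2·100 = 20200; 20200 = 1 — FAILS
x = -100: LHS = 2·(-100)² + 2·(-100) = 19800; 19800 = 1 — FAILS

Answer: No, fails for both x = 100 and x = -100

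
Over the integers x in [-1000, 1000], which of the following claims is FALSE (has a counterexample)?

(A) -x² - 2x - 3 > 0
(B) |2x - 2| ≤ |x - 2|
(A) x = 0: LHS = -0² - 2·0 - 3 = -3; -3 > 0 — FAILS
(B) x = -1: LHS = |2·(-1) - 2| = |-4| = 4, RHS = |(-1) - 2| = |-3| = 3; 4 ≤ 3 — FAILS

Answer: Both A and B are false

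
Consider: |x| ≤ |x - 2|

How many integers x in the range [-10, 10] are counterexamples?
Counterexamples in [-10, 10]: {2, 3, 4, 5, 6, 7, 8, 9, 10}.

Counting them gives 9 values.

Answer: 9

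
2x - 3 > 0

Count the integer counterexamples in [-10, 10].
Counterexamples in [-10, 10]: {-10, -9, -8, -7, -6, -5, -4, -3, -2, -1, 0, 1}.

Counting them gives 12 values.

Answer: 12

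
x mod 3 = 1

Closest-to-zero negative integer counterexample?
Testing negative integers from -1 downward:
x = -1: LHS = (-1) mod 3 = 2; 2 = 1 — FAILS  ← closest negative counterexample to 0

Answer: x = -1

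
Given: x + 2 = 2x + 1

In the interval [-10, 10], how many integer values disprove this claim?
Counterexamples in [-10, 10]: {-10, -9, -8, -7, -6, -5, -4, -3, -2, -1, 0, 2, 3, 4, 5, 6, 7, 8, 9, 10}.

Counting them gives 20 values.

Answer: 20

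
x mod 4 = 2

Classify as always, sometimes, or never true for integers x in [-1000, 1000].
Holds at x = 2: LHS = 2 mod 4 = 2; 2 = 2 — holds
Fails at x = 0: LHS = 0 mod 4 = 0; 0 = 2 — FAILS
It is satisfied by some integers in the range but not all.

Answer: Sometimes true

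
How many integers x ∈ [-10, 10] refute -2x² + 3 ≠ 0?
Track d = LHS − RHS over the integers in [-10, 10]. Equality would need d = 0, but d changes sign only between consecutive integers, jumping over 0:
x = -2: LHS = -2·(-2)² + 3 = -5; -5 ≠ 0 — holds  (d = -5)
x = -1: LHS = -2·(-1)² + 3 = 1; 1 ≠ 0 — holds  (d = 1)
x = 1: LHS = -2·1² + 3 = 1; 1 ≠ 0 — holds  (d = 1)
x = 2: LHS = -2·2² + 3 = -5; -5 ≠ 0 — holds  (d = -5)
Away from these crossings d keeps a constant sign, and checking every integer in [-10, 10] confirms d ≠ 0 throughout. Hence the two sides are never equal, so the relation holds for every integer in [-10, 10].

No counterexample appears in that range.

Answer: 0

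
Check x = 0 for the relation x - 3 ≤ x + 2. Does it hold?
x = 0: LHS = 0 - 3 = -3, RHS = 0 + 2 = 2; -3 ≤ 2 — holds

The relation is satisfied at x = 0.

Answer: Yes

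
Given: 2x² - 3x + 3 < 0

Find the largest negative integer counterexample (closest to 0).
Testing negative integers from -1 downward:
x = -1: LHS = 2·(-1)² - 3·(-1) + 3 = 8; 8 < 0 — FAILS  ← closest negative counterexample to 0

Answer: x = -1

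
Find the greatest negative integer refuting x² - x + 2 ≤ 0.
Testing negative integers from -1 downward:
x = -1: LHS = (-1)² - (-1) + 2 = 4; 4 ≤ 0 — FAILS  ← closest negative counterexample to 0

Answer: x = -1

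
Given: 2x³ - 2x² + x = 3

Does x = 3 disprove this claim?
Substitute x = 3 into the relation:
x = 3: LHS = 2·3³ - 2·3² + 3 = 39; 39 = 3 — FAILS

Since the claim fails at x = 3, this value is a counterexample.

Answer: Yes, x = 3 is a counterexample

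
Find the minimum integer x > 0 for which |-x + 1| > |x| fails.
Testing positive integers:
x = 1: LHS = |-1 + 1| = |0| = 0, RHS = |1| = 1; 0 > 1 — FAILS  ← smallest positive counterexample

Answer: x = 1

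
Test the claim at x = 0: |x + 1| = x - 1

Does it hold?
x = 0: LHS = |0 + 1| = |1| = 1, RHS = 0 - 1 = -1; 1 = -1 — FAILS

The relation fails at x = 0, so x = 0 is a counterexample.

Answer: No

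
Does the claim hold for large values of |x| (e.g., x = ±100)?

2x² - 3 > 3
x = 100: LHS = 2·100² - 3 = 19997; 19997 > 3 — holds
x = -100: LHS = 2·(-100)² - 3 = 19997; 19997 > 3 — holds

Answer: Yes, holds for both x = 100 and x = -100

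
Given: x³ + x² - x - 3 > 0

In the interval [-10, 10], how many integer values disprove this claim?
Counterexamples in [-10, 10]: {-10, -9, -8, -7, -6, -5, -4, -3, -2, -1, 0, 1}.

Counting them gives 12 values.

Answer: 12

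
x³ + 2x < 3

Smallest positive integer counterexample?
Testing positive integers:
x = 1: LHS = 1³ + 2·1 = 3; 3 < 3 — FAILS  ← smallest positive counterexample

Answer: x = 1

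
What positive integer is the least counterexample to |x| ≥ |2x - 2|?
Testing positive integers:
x = 1: LHS = |1| = 1, RHS = |2·1 - 2| = |0| = 0; 1 ≥ 0 — holds
x = 2: LHS = |2| = 2, RHS = |2·2 - 2| = |2| = 2; 2 ≥ 2 — holds
x = 3: LHS = |3| = 3, RHS = |2·3 - 2| = |4| = 4; 3 ≥ 4 — FAILS  ← smallest positive counterexample

Answer: x = 3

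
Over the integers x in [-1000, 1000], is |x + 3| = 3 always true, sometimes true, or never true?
Holds at x = 0: LHS = |0 + 3| = |3| = 3; 3 = 3 — holds
Fails at x = 1: LHS = |1 + 3| = |4| = 4; 4 = 3 — FAILS
It is satisfied by some integers in the range but not all.

Answer: Sometimes true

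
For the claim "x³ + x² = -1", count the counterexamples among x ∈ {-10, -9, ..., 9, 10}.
Counterexamples in [-10, 10]: {-10, -9, -8, -7, -6, -5, -4, -3, -2, -1, 0, 1, 2, 3, 4, 5, 6, 7, 8, 9, 10}.

Counting them gives 21 values.

Answer: 21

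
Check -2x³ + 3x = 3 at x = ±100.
x = 100: LHS = -2·100³ + 3·100 = -1999700; -1999700 = 3 — FAILS
x = -100: LHS = -2·(-100)³ + 3·(-100) = 1999700; 1999700 = 3 — FAILS

Answer: No, fails for both x = 100 and x = -100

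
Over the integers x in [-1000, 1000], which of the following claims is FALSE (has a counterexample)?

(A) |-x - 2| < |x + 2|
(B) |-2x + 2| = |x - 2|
(A) x = 0: LHS = |-0 - 2| = |-2| = 2, RHS = |0 + 2| = |2| = 2; 2 < 2 — FAILS
(B) x = 1: LHS = |-2·1 + 2| = |0| = 0, RHS = |1 - 2| = |-1| = 1; 0 = 1 — FAILS

Answer: Both A and B are false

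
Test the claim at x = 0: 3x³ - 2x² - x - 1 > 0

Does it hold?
x = 0: LHS = 3·0³ - 2·0² - 0 - 1 = -1; -1 > 0 — FAILS

The relation fails at x = 0, so x = 0 is a counterexample.

Answer: No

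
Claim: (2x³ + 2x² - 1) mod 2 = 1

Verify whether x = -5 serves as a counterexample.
Substitute x = -5 into the relation:
x = -5: LHS = (2·(-5)³ + 2·(-5)² - 1) mod 2 = (-201) mod 2 = 1; 1 = 1 — holds

The relation holds at x = -5, so it is not a counterexample.

Answer: No, x = -5 is not a counterexample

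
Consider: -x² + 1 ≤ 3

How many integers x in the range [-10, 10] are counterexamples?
Over all integers in [-10, 10], LHS − RHS is largest at x = 0, where it equals -2:
x = 0: LHS = -0² + 1 = 1; 1 ≤ 3 — holds
At the ends of the range:
x = -10: LHS = -(-10)² + 1 = -99; -99 ≤ 3 — holds
x = 10: LHS = -10² + 1 = -99; -99 ≤ 3 — holds
Hence LHS − RHS is never positive, i.e. LHS ≤ RHS throughout, so the relation holds for every integer in [-10, 10].

No counterexample appears in that range.

Answer: 0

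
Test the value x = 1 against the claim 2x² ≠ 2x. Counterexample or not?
Substitute x = 1 into the relation:
x = 1: LHS = 2·1² = 2, RHS = 2·1 = 2; 2 ≠ 2 — FAILS

Since the claim fails at x = 1, this value is a counterexample.

Answer: Yes, x = 1 is a counterexample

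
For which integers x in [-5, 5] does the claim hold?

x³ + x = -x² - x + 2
Track d = LHS − RHS over the integers in [-5, 5]. Equality would need d = 0, but d changes sign only between consecutive integers, jumping over 0:
x = 0: LHS = 0³ + 0 = 0, RHS = -0² - 0 + 2 = 2; 0 = 2 — FAILS  (d = -2)
x = 1: LHS = 1³ + 1 = 2, RHS = -1² - 1 + 2 = 0; 2 = 0 — FAILS  (d = 2)
Away from these crossings d keeps a constant sign, and checking every integer in [-5, 5] confirms d ≠ 0 throughout. Hence the two sides are never equal, so the claimed relation (=) fails for every integer in [-5, 5].

Answer: None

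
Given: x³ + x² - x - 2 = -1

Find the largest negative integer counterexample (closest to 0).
Testing negative integers from -1 downward:
x = -1: LHS = (-1)³ + (-1)² - (-1) - 2 = -1; -1 = -1 — holds
x = -2: LHS = (-2)³ + (-2)² - (-2) - 2 = -4; -4 = -1 — FAILS  ← closest negative counterexample to 0

Answer: x = -2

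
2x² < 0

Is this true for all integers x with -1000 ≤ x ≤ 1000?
The claim fails at x = 0:
x = 0: LHS = 2·0² = 0; 0 < 0 — FAILS

Because a single integer refutes it, the statement is false.

Answer: False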